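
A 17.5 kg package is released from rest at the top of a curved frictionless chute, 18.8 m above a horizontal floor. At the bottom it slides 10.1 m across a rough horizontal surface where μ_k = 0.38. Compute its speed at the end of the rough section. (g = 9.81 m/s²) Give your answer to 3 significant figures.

Energy bookkeeping (friction removes W_f = μ_k N d):
mgh = ½mv² + μ_k m g d
W_f = μ_k mg d = (0.38)(17.5)(9.81)(10.1) = 658.9 J
½mv² = mgh − W_f = 3227.5 − 658.9 = 2568.6 J
v = √(2 × 2568.6/17.5) = 17.13 m/s

v = 17.1 m/s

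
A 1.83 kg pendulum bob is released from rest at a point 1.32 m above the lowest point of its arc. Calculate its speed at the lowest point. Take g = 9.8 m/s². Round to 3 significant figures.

Equating total energy at the two states: mgh = ½mv²
v = √(2gh) = √(2 × 9.8 × 1.32) = √25.872 = 5.086 m/s

v = 5.09 m/s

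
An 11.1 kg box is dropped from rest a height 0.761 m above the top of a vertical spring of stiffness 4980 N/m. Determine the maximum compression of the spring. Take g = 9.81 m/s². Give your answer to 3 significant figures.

Measuring PE from the top of the relaxed spring, at max compression the box has dropped H + x with zero KE, so:
mg(H + x) = ½kx²
½(4980)x² − (11.1)(9.81)x − (11.1)(9.81)(0.761) = 0
2490x² − 108.9x − 82.87 = 0
x = [108.9 + √(11857 + 825346)]/(2 × 2490) = 0.2056 m

x = 0.206 m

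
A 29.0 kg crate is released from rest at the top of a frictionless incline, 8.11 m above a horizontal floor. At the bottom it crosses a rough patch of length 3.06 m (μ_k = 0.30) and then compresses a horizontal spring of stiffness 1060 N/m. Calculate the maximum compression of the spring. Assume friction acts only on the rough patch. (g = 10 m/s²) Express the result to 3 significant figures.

Initial energy: E₁ = mgh = (29.0)(10)(8.11) = 2351.9 J
Friction removes W_f = μ_k mg d = (0.30)(29.0)(10)(3.06) = 266.2 J
Energy reaching the spring: E = 2351.9 − 266.2 = 2085.7 J
At max compression ½kx² = E ⇒ x = √(2E/k) = √(2 × 2085.7/1060) = 1.984 m

x = 1.98 m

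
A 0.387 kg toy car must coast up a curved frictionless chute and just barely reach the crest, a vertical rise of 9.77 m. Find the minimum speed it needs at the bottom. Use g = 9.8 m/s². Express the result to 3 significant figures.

At the top it is momentarily at rest, so all KE converts to PE: ½mv² = mgh
v = √(2gh) = √(2 × 9.8 × 9.77) = 13.84 m/s

v = 13.8 m/s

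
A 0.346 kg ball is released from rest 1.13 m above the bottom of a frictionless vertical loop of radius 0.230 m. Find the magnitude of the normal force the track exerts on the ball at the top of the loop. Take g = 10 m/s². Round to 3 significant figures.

Energy from release to top (height 2r): mgh = ½mv_top² + mg(2r)
v_top² = 2g(h − 2r) = 2(10)(1.13 − 0.4600) = 13.400 m²/s²
At the top, both N and weight point toward the centre: N + mg = mv_top²/r
N = m(v_top²/r − g) = 0.346(13.400/0.230 − 10) = 16.70 N

N = 16.7 N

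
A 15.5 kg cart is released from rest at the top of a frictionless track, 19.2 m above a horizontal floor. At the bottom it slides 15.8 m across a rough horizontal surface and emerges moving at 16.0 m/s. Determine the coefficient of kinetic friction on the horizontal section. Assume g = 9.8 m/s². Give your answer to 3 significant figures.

μ_k = 0.389

Energy bookkeeping (friction removes W_f = μ_k N d):
mgh = ½mv² + μ_k m g d
mgh = 2916.5 J; ½mv² = 1984.0 J
W_f = 2916.5 − 1984.0 = 932.5 J
μ_k = W_f/(mg·d) = 932.5/(151.9 × 15.8) = 0.3885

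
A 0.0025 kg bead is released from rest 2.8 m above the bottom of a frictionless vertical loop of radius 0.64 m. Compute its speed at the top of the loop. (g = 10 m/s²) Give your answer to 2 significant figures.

Energy conservation: mgh = ½mv_top² + mg(2r)
v_top² = 2g(h − 2r) = 2(10)(2.8 − 1.280) = 30.40
v_top = 5.514 m/s

v = 5.5 m/s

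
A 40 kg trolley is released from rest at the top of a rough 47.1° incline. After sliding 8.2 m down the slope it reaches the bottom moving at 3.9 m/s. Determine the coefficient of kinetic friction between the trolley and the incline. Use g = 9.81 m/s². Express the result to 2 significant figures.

μ_k = 0.94

mgh = ½mv² + μ_k (mg cosθ) L, with h = L sinθ
mgL sinθ = 2357.1 J; ½mv² = 304.20 J
W_f = 2357.1 − 304.20 = 2053 J
μ_k = W_f/(mg cosθ · L) = 2053/(267.1 × 8.2) = 0.9372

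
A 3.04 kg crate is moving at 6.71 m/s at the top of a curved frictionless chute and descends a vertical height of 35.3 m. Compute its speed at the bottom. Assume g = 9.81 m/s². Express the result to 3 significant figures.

Energy conservation between the two points: ½mv₀² + mgh = ½mv²
The mass cancels from both sides.
v² = v₀² + 2gh = (6.71)² + 2(9.81)(35.3) = 737.61
v = √737.61 = 27.16 m/s

v = 27.2 m/s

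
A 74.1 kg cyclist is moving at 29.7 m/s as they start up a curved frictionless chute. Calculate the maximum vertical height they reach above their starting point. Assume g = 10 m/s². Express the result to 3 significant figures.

h = 44.1 m

Setting KE at the bottom equal to PE gained: ½mv² = mgh
h = v²/(2g) = 29.7²/(2 × 10) = 44.10 m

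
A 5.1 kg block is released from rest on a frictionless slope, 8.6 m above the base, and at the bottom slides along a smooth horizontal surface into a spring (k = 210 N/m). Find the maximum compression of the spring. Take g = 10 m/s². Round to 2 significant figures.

x = 2.0 m

Gravitational PE at the top equals spring PE at max compression: mgh = ½kx²
x = √(2mgh/k) = √(2 × 5.1 × 10 × 8.6 / 210) = 2.044 m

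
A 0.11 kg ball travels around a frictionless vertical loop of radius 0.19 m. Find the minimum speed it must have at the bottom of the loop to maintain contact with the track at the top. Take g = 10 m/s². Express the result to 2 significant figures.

At the top: mg = mv_top²/r ⇒ v_top² = gr = 1.900 m²/s²
Energy from bottom to top (height 2r): ½mv_bot² = ½mv_top² + mg(2r)
v_bot² = gr + 4gr = 5gr = 9.500
v_bot = √(5gr) = 3.082 m/s

v = 3.1 m/s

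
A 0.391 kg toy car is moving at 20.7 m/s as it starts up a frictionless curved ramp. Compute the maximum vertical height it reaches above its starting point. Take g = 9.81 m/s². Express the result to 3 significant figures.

Setting KE at the bottom equal to PE gained: ½mv² = mgh
h = v²/(2g) = 20.7²/(2 × 9.81) = 21.84 m

h = 21.8 m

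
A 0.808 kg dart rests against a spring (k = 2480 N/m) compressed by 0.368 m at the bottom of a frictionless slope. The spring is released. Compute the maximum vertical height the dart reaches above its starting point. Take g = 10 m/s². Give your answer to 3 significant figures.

Energy conservation from release to the highest point: ½kx² = mgh
h = kx²/(2mg) = (2480)(0.368)²/(2 × 0.808 × 10) = 20.78 m

h = 20.8 m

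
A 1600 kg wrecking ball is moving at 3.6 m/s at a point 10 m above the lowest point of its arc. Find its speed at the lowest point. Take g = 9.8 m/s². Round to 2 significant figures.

Energy conservation between the two points: ½mv₀² + mgh = ½mv²
The mass cancels from both sides.
v² = v₀² + 2gh = (3.6)² + 2(9.8)(10) = 208.96
v = √208.96 = 14.46 m/s

v = 14 m/s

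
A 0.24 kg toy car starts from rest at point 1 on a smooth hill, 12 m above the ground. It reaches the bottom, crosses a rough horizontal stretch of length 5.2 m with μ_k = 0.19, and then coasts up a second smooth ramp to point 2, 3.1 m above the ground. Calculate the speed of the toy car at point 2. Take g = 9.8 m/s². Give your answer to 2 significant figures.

Energy at 1: mgh₁ = (0.24)(9.8)(12) = 28.224 J
Friction loss: W_f = μ_k mg d = 2.324 J
At 2: ½mv² + mgh₂ = mgh₁ − W_f
½mv² = 28.224 − 2.324 − 7.2912 = 18.609 J
v = √(2 × 18.609/0.24) = 12.45 m/s

v = 12 m/s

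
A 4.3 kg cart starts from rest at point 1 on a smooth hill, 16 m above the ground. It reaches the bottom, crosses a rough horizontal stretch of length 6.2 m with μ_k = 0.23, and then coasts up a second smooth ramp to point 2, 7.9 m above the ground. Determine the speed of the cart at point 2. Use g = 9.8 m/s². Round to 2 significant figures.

v = 11 m/s

Energy at 1: mgh₁ = (4.3)(9.8)(16) = 674.24 J
Friction loss: W_f = μ_k mg d = 60.09 J
At 2: ½mv² + mgh₂ = mgh₁ − W_f
½mv² = 674.24 − 60.09 − 332.91 = 281.24 J
v = √(2 × 281.24/4.3) = 11.44 m/s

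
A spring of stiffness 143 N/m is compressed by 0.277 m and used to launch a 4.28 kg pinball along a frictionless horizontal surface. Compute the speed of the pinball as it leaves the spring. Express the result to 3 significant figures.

Spring PE converts entirely to kinetic energy: ½kx² = ½mv²
v = x√(k/m) = 0.277 × √(143/4.28) = 1.601 m/s

v = 1.60 m/s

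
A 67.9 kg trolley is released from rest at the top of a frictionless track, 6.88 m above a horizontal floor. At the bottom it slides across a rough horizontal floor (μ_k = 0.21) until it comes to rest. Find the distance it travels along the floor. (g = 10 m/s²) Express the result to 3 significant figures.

Energy at the top = energy at the end + work done against friction:
At rest all PE has been dissipated by friction: mgh = μ_k m g d
d = h/μ_k = 6.88/0.21 = 32.76 m

d = 32.8 m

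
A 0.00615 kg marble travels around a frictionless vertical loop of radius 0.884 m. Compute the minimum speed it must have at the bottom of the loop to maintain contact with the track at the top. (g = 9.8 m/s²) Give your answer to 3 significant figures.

At the top: mg = mv_top²/r ⇒ v_top² = gr = 8.663 m²/s²
Energy from bottom to top (height 2r): ½mv_bot² = ½mv_top² + mg(2r)
v_bot² = gr + 4gr = 5gr = 43.32
v_bot = √(5gr) = 6.581 m/s

v = 6.58 m/s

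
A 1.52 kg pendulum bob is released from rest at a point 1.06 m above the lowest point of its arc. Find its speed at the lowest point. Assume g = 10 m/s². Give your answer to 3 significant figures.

Equating total energy at the two states: mgh = ½mv²
v = √(2gh) = √(2 × 10 × 1.06) = √21.200 = 4.604 m/s

v = 4.60 m/s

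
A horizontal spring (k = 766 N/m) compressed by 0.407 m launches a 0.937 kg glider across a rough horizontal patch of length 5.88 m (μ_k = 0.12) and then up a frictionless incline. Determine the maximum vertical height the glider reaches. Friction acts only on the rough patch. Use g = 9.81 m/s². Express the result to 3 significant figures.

h = 6.20 m

Spring energy: E₀ = ½kx² = ½(766)(0.407)² = 63.444 J
Friction: W_f = μ_k mg d = (0.12)(0.937)(9.81)(5.88) = 6.486 J
Energy at base of ramp: E = 63.444 − 6.486 = 56.958 J
At max height all remaining energy is PE: mgh = E ⇒ h = E/(mg) = 56.958/(0.937 × 9.81) = 6.196 m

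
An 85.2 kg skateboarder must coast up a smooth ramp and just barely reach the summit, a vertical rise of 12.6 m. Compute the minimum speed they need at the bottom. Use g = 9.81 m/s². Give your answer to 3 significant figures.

At the top they are momentarily at rest, so all KE converts to PE: ½mv² = mgh
v = √(2gh) = √(2 × 9.81 × 12.6) = 15.72 m/s

v = 15.7 m/s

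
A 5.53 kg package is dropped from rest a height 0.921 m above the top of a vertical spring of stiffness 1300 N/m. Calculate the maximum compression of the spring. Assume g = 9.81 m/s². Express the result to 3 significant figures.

Take the reference level at the top of the uncompressed spring. At max compression the package has fallen H + x and is momentarily at rest:
mg(H + x) = ½kx²
½(1300)x² − (5.53)(9.81)x − (5.53)(9.81)(0.921) = 0
650.0x² − 54.25x − 49.96 = 0
x = [54.25 + √(2943 + 129905)]/(2 × 650.0) = 0.3221 m

x = 0.322 m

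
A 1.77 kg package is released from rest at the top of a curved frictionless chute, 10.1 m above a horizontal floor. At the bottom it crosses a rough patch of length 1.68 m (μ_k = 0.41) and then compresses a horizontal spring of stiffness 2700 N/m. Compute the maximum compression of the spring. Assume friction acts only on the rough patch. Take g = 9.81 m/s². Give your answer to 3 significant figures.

x = 0.348 m

Initial energy: E₁ = mgh = (1.77)(9.81)(10.1) = 175.37 J
Friction removes W_f = μ_k mg d = (0.41)(1.77)(9.81)(1.68) = 11.96 J
Energy reaching the spring: E = 175.37 − 11.96 = 163.41 J
At max compression ½kx² = E ⇒ x = √(2E/k) = √(2 × 163.41/2700) = 0.3479 m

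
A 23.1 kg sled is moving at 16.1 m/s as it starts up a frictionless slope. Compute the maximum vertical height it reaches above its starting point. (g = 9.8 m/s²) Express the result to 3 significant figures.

By energy conservation, ½mv² = mgh
h = v²/(2g) = 16.1²/(2 × 9.8) = 13.23 m

h = 13.2 m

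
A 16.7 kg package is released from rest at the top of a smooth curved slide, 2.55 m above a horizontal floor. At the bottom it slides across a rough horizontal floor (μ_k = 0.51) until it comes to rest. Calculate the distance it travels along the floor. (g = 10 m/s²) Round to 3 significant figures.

Applying the work–energy principle:
At rest all PE has been dissipated by friction: mgh = μ_k m g d
d = h/μ_k = 2.55/0.51 = 5.000 m

d = 5.00 m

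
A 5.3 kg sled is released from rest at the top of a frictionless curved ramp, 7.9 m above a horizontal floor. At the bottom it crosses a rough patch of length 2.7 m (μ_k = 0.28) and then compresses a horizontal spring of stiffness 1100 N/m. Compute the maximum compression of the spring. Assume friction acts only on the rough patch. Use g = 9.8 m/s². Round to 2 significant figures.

x = 0.82 m

Initial energy: E₁ = mgh = (5.3)(9.8)(7.9) = 410.33 J
Friction removes W_f = μ_k mg d = (0.28)(5.3)(9.8)(2.7) = 39.27 J
Energy reaching the spring: E = 410.33 − 39.27 = 371.06 J
At max compression ½kx² = E ⇒ x = √(2E/k) = √(2 × 371.06/1100) = 0.8214 m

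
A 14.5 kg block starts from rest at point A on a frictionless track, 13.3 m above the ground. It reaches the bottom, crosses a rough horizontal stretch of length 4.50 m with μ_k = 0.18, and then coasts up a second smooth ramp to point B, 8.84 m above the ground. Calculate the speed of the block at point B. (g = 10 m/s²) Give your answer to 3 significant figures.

Energy at A: mgh₁ = (14.5)(10)(13.3) = 1928.5 J
Friction loss: W_f = μ_k mg d = 117.4 J
At B: ½mv² + mgh₂ = mgh₁ − W_f
½mv² = 1928.5 − 117.4 − 1281.8 = 529.25 J
v = √(2 × 529.25/14.5) = 8.544 m/s

v = 8.54 m/s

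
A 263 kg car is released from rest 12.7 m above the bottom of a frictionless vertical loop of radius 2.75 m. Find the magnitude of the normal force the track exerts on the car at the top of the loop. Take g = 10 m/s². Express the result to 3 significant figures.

N = 11100 N

Energy from release to top (height 2r): mgh = ½mv_top² + mg(2r)
v_top² = 2g(h − 2r) = 2(10)(12.7 − 5.500) = 144.00 m²/s²
At the top, both N and weight point toward the centre: N + mg = mv_top²/r
N = m(v_top²/r − g) = 263(144.00/2.75 − 10) = 11142 N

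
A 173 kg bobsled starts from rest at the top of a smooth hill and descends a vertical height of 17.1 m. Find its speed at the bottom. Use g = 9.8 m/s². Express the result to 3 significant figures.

By conservation of mechanical energy, mgh = ½mv²
v = √(2gh) = √(2 × 9.8 × 17.1) = √335.16 = 18.31 m/s

v = 18.3 m/s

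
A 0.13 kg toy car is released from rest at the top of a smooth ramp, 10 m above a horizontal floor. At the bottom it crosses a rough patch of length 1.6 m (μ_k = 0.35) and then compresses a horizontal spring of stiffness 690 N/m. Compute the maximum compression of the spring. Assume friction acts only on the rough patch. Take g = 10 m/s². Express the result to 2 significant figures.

Initial energy: E₁ = mgh = (0.13)(10)(10) = 13.000 J
Friction removes W_f = μ_k mg d = (0.35)(0.13)(10)(1.6) = 0.7280 J
Energy reaching the spring: E = 13.000 − 0.7280 = 12.272 J
At max compression ½kx² = E ⇒ x = √(2E/k) = √(2 × 12.272/690) = 0.1886 m

x = 0.19 m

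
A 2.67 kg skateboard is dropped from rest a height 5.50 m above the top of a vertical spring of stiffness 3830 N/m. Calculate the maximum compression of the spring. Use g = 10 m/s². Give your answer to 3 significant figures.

x = 0.284 m

Measuring PE from the top of the relaxed spring, at max compression the skateboard has dropped H + x with zero KE, so:
mg(H + x) = ½kx²
½(3830)x² − (2.67)(10)x − (2.67)(10)(5.50) = 0
1915x² − 26.70x − 146.8 = 0
x = [26.70 + √(712.9 + 1.1249e+06)]/(2 × 1915) = 0.2840 m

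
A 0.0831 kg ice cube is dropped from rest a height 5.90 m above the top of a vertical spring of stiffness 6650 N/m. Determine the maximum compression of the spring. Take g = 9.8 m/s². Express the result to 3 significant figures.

Measuring PE from the top of the relaxed spring, at max compression the cube has dropped H + x with zero KE, so:
mg(H + x) = ½kx²
½(6650)x² − (0.0831)(9.8)x − (0.0831)(9.8)(5.90) = 0
3325x² − 0.8144x − 4.805 = 0
x = [0.8144 + √(0.6632 + 63904)]/(2 × 3325) = 0.03814 m

x = 0.0381 m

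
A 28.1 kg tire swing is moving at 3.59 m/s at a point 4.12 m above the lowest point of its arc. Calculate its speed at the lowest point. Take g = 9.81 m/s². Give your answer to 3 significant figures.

Equating total energy at the two states: ½mv₀² + mgh = ½mv²
v² = v₀² + 2gh = (3.59)² + 2(9.81)(4.12) = 93.722
v = √93.722 = 9.681 m/s

v = 9.68 m/s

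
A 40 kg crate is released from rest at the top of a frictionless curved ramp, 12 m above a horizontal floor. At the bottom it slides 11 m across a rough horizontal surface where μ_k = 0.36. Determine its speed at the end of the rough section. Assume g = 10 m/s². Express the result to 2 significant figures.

v = 13 m/s

Applying the work–energy principle:
mgh = ½mv² + μ_k m g d
W_f = μ_k mg d = (0.36)(40)(10)(11) = 1584 J
½mv² = mgh − W_f = 4800.0 − 1584 = 3216.0 J
v = √(2 × 3216.0/40) = 12.68 m/s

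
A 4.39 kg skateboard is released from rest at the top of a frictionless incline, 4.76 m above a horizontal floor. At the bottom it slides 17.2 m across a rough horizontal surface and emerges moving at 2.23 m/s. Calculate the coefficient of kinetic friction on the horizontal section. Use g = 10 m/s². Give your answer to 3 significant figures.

Energy at the top = energy at the end + work done against friction:
mgh = ½mv² + μ_k m g d
mgh = 208.96 J; ½mv² = 10.916 J
W_f = 208.96 − 10.916 = 198.0 J
μ_k = W_f/(mg·d) = 198.0/(43.90 × 17.2) = 0.2623

μ_k = 0.262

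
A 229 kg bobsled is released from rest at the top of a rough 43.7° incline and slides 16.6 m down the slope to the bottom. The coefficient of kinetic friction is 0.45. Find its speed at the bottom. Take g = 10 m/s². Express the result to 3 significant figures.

v = 11.0 m/s

Energy: mgh = ½mv² + W_f, with h = L sinθ and W_f = μ_k (mg cosθ) L
mgh = mgL sinθ = (229)(10)(16.6)sin43.7° = 26263 J
W_f = μ_k mg cosθ · L = (0.45)(229)(10)cos43.7°·16.6 = 12367 J
½mv² = 26263 − 12367 = 13896 J
v = √(2 × 13896/229) = 11.02 m/s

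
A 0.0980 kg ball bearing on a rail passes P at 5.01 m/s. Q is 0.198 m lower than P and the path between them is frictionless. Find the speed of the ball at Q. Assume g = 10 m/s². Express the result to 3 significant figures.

v = 5.39 m/s

Energy conservation between the two points: ½mv₀² + mgh = ½mv²
The mass cancels from both sides.
v² = v₀² + 2gh = (5.01)² + 2(10)(0.198) = 29.060
v = √29.060 = 5.391 m/s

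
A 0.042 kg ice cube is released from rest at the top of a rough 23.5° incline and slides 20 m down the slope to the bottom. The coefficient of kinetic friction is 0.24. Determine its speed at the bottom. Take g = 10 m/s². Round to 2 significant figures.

v = 8.5 m/s

Energy: mgh = ½mv² + W_f, with h = L sinθ and W_f = μ_k (mg cosθ) L
mgh = mgL sinθ = (0.042)(10)(20)sin23.5° = 3.3495 J
W_f = μ_k mg cosθ · L = (0.24)(0.042)(10)cos23.5°·20 = 1.849 J
½mv² = 3.3495 − 1.849 = 1.5007 J
v = √(2 × 1.5007/0.042) = 8.454 m/s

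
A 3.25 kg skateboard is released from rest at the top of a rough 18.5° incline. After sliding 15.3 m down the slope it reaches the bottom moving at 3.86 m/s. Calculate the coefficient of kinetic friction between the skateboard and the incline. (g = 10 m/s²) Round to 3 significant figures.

Energy balance down the incline: mg L sinθ − ½mv² = μ_k (mg cosθ) L
mgL sinθ = 157.78 J; ½mv² = 24.212 J
W_f = 157.78 − 24.212 = 133.6 J
μ_k = W_f/(mg cosθ · L) = 133.6/(30.82 × 15.3) = 0.2833

μ_k = 0.283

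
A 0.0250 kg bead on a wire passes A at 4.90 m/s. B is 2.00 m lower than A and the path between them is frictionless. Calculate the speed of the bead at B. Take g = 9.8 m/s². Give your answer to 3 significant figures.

Equating total energy at the two states: ½mv₀² + mgh = ½mv²
The mass cancels from both sides.
v² = v₀² + 2gh = (4.90)² + 2(9.8)(2.00) = 63.210
v = √63.210 = 7.950 m/s

v = 7.95 m/s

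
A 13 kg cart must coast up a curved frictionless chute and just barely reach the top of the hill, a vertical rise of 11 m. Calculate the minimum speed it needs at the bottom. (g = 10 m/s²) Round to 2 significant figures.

At the top it is momentarily at rest, so all KE converts to PE: ½mv² = mgh
v = √(2gh) = √(2 × 10 × 11) = 14.83 m/s

v = 15 m/s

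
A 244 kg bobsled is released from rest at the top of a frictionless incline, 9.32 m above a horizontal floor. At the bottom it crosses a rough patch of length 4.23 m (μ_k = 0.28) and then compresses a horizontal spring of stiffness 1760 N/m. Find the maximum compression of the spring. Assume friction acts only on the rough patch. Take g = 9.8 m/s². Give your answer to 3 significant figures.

Initial energy: E₁ = mgh = (244)(9.8)(9.32) = 22286 J
Friction removes W_f = μ_k mg d = (0.28)(244)(9.8)(4.23) = 2832 J
Energy reaching the spring: E = 22286 − 2832 = 19454 J
At max compression ½kx² = E ⇒ x = √(2E/k) = √(2 × 19454/1760) = 4.702 m

x = 4.70 m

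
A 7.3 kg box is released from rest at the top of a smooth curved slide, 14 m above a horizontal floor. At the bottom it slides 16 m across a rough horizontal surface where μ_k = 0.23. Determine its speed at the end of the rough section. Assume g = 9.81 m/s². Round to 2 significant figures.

v = 14 m/s

Energy at the top = energy at the end + work done against friction:
mgh = ½mv² + μ_k m g d
W_f = μ_k mg d = (0.23)(7.3)(9.81)(16) = 263.5 J
½mv² = mgh − W_f = 1002.6 − 263.5 = 739.05 J
v = √(2 × 739.05/7.3) = 14.23 m/s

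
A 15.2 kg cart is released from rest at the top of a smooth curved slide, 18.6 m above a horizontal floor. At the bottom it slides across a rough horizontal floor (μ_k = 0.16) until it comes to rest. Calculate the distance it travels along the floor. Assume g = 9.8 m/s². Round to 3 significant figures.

d = 116 m

Applying the work–energy principle:
At rest all PE has been dissipated by friction: mgh = μ_k m g d
d = h/μ_k = 18.6/0.16 = 116.2 m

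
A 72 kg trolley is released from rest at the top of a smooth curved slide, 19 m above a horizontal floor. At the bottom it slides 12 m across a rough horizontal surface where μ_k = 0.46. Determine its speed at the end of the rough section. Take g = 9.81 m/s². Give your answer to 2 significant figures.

Applying the work–energy principle:
mgh = ½mv² + μ_k m g d
W_f = μ_k mg d = (0.46)(72)(9.81)(12) = 3899 J
½mv² = mgh − W_f = 13420 − 3899 = 9521.2 J
v = √(2 × 9521.2/72) = 16.26 m/s

v = 16 m/s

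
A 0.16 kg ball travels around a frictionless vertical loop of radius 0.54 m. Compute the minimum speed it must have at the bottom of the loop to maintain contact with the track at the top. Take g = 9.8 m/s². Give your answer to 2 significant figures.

At the top: mg = mv_top²/r ⇒ v_top² = gr = 5.292 m²/s²
Energy from bottom to top (height 2r): ½mv_bot² = ½mv_top² + mg(2r)
v_bot² = gr + 4gr = 5gr = 26.46
v_bot = √(5gr) = 5.144 m/s

v = 5.1 m/s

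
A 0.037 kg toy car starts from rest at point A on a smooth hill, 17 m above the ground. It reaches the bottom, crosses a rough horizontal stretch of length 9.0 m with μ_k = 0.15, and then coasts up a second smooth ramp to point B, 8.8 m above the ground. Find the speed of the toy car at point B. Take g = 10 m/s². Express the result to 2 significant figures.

v = 12 m/s

Energy at A: mgh₁ = (0.037)(10)(17) = 6.2900 J
Friction loss: W_f = μ_k mg d = 0.4995 J
At B: ½mv² + mgh₂ = mgh₁ − W_f
½mv² = 6.2900 − 0.4995 − 3.2560 = 2.5345 J
v = √(2 × 2.5345/0.037) = 11.70 m/s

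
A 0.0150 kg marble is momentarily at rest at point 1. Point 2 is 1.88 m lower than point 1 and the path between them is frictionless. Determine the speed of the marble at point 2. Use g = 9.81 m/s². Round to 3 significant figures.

v = 6.07 m/s

By conservation of mechanical energy, mgh = ½mv²
v = √(2gh) = √(2 × 9.81 × 1.88) = √36.886 = 6.073 m/s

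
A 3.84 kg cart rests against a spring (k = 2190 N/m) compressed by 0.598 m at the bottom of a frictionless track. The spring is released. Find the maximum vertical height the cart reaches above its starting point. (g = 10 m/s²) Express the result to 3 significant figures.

h = 10.2 m

Energy conservation from release to the highest point: ½kx² = mgh
h = kx²/(2mg) = (2190)(0.598)²/(2 × 3.84 × 10) = 10.20 m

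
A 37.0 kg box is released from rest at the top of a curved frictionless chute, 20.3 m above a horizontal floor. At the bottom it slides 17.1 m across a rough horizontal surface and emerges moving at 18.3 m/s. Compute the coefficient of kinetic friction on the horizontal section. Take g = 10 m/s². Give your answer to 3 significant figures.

μ_k = 0.208

Energy at the top = energy at the end + work done against friction:
mgh = ½mv² + μ_k m g d
mgh = 7511.0 J; ½mv² = 6195.5 J
W_f = 7511.0 − 6195.5 = 1316 J
μ_k = W_f/(mg·d) = 1316/(370.0 × 17.1) = 0.2079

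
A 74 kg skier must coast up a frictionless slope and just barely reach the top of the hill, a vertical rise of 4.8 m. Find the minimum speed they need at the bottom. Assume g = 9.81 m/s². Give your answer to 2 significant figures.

At the top they are momentarily at rest, so all KE converts to PE: ½mv² = mgh
v = √(2gh) = √(2 × 9.81 × 4.8) = 9.704 m/s

v = 9.7 m/s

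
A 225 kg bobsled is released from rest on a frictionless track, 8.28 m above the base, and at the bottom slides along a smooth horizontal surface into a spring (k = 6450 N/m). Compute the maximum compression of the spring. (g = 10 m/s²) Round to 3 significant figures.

At max compression the bobsled is momentarily at rest: mgh = ½kx²
x = √(2mgh/k) = √(2 × 225 × 10 × 8.28 / 6450) = 2.403 m

x = 2.40 m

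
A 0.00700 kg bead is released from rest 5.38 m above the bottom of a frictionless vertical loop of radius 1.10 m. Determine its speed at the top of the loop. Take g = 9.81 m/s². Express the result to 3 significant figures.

v = 7.90 m/s

Energy conservation: mgh = ½mv_top² + mg(2r)
v_top² = 2g(h − 2r) = 2(9.81)(5.38 − 2.200) = 62.39
v_top = 7.899 m/s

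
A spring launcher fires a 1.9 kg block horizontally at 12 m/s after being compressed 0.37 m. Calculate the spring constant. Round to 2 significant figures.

½kx² = ½mv²
k = mv²/x² = (1.9)(12)²/(0.37)² = 1999 N/m

k = 2000 N/m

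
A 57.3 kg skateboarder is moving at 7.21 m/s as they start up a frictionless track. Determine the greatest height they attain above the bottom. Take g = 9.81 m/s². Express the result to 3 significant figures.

h = 2.65 m

By energy conservation, ½mv² = mgh
h = v²/(2g) = 7.21²/(2 × 9.81) = 2.650 m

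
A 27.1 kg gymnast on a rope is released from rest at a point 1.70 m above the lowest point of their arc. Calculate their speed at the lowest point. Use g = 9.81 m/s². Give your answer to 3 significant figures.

By conservation of mechanical energy, mgh = ½mv²
v = √(2gh) = √(2 × 9.81 × 1.70) = √33.354 = 5.775 m/s

v = 5.78 m/s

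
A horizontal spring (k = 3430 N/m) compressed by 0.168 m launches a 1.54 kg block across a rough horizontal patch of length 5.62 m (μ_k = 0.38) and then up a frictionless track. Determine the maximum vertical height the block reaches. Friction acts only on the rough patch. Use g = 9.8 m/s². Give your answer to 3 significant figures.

Spring energy: E₀ = ½kx² = ½(3430)(0.168)² = 48.404 J
Friction: W_f = μ_k mg d = (0.38)(1.54)(9.8)(5.62) = 32.23 J
Energy at base of ramp: E = 48.404 − 32.23 = 16.174 J
At max height all remaining energy is PE: mgh = E ⇒ h = E/(mg) = 16.174/(1.54 × 9.8) = 1.072 m

h = 1.07 m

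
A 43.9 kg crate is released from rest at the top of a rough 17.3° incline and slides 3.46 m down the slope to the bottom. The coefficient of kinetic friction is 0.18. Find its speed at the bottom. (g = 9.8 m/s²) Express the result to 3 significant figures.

Energy: mgh = ½mv² + W_f, with h = L sinθ and W_f = μ_k (mg cosθ) L
mgh = mgL sinθ = (43.9)(9.8)(3.46)sin17.3° = 442.66 J
W_f = μ_k mg cosθ · L = (0.18)(43.9)(9.8)cos17.3°·3.46 = 255.8 J
½mv² = 442.66 − 255.8 = 186.84 J
v = √(2 × 186.84/43.9) = 2.918 m/s

v = 2.92 m/s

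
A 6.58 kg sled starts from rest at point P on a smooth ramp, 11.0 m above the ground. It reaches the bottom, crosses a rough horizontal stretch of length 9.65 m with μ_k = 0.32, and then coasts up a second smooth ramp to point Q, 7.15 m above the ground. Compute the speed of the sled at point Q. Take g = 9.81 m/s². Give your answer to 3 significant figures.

v = 3.87 m/s

Energy at P: mgh₁ = (6.58)(9.81)(11.0) = 710.05 J
Friction loss: W_f = μ_k mg d = 199.3 J
At Q: ½mv² + mgh₂ = mgh₁ − W_f
½mv² = 710.05 − 199.3 − 461.53 = 49.187 J
v = √(2 × 49.187/6.58) = 3.867 m/s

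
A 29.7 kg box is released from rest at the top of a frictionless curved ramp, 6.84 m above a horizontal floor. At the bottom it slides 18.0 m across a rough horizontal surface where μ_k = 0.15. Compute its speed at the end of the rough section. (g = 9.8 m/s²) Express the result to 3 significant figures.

v = 9.01 m/s

Energy at the top = energy at the end + work done against friction:
mgh = ½mv² + μ_k m g d
W_f = μ_k mg d = (0.15)(29.7)(9.8)(18.0) = 785.9 J
½mv² = mgh − W_f = 1990.9 − 785.9 = 1205.0 J
v = √(2 × 1205.0/29.7) = 9.008 m/s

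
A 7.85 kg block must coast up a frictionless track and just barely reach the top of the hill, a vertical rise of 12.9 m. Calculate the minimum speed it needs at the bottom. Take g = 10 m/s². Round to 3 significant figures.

At the top it is momentarily at rest, so all KE converts to PE: ½mv² = mgh
v = √(2gh) = √(2 × 10 × 12.9) = 16.06 m/s

v = 16.1 m/s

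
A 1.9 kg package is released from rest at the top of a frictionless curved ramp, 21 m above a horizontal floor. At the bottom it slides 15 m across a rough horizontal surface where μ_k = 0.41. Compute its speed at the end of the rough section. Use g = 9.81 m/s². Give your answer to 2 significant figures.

v = 17 m/s

Energy bookkeeping (friction removes W_f = μ_k N d):
mgh = ½mv² + μ_k m g d
W_f = μ_k mg d = (0.41)(1.9)(9.81)(15) = 114.6 J
½mv² = mgh − W_f = 391.42 − 114.6 = 276.79 J
v = √(2 × 276.79/1.9) = 17.07 m/s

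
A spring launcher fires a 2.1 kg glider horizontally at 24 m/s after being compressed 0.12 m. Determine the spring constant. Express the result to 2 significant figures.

k = 84000 N/m

Energy stored in the spring equals the launch KE: ½kx² = ½mv²
k = mv²/x² = (2.1)(24)²/(0.12)² = 84000 N/m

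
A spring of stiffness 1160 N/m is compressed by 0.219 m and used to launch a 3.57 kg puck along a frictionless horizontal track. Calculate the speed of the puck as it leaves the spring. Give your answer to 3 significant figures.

The puck leaves the spring when the spring is at natural length, so ½kx² = ½mv²
v = x√(k/m) = 0.219 × √(1160/3.57) = 3.948 m/s

v = 3.95 m/s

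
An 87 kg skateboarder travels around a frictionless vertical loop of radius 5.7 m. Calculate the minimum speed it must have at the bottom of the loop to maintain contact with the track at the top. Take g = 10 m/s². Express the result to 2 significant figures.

v = 17 m/s

At the top: mg = mv_top²/r ⇒ v_top² = gr = 57.00 m²/s²
Energy from bottom to top (height 2r): ½mv_bot² = ½mv_top² + mg(2r)
v_bot² = gr + 4gr = 5gr = 285.0
v_bot = √(5gr) = 16.88 m/s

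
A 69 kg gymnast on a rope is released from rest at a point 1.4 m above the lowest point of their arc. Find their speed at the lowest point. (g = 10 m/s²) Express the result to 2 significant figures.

v = 5.3 m/s

By conservation of mechanical energy, mgh = ½mv²
The mass cancels from both sides.
v = √(2gh) = √(2 × 10 × 1.4) = √28.000 = 5.292 m/s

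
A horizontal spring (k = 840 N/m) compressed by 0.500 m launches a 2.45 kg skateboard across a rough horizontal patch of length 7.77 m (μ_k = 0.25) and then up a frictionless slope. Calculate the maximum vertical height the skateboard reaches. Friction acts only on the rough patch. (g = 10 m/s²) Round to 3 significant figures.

h = 2.34 m

Spring energy: E₀ = ½kx² = ½(840)(0.500)² = 105.00 J
Friction: W_f = μ_k mg d = (0.25)(2.45)(10)(7.77) = 47.59 J
Energy at base of ramp: E = 105.00 − 47.59 = 57.409 J
At max height all remaining energy is PE: mgh = E ⇒ h = E/(mg) = 57.409/(2.45 × 10) = 2.343 m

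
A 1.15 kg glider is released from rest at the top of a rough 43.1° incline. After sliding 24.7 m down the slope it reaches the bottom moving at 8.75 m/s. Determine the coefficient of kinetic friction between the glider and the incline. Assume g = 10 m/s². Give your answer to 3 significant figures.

μ_k = 0.724

mgh = ½mv² + μ_k (mg cosθ) L, with h = L sinθ
mgL sinθ = 194.08 J; ½mv² = 44.023 J
W_f = 194.08 − 44.023 = 150.1 J
μ_k = W_f/(mg cosθ · L) = 150.1/(8.397 × 24.7) = 0.7235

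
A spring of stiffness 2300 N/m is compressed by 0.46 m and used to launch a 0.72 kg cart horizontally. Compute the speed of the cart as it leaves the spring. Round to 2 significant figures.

The cart leaves the spring when the spring is at natural length, so ½kx² = ½mv²
v = x√(k/m) = 0.46 × √(2300/0.72) = 26.00 m/s

v = 26 m/s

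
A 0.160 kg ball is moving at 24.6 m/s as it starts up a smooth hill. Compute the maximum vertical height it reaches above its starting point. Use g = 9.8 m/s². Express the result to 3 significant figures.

By energy conservation, ½mv² = mgh
h = v²/(2g) = 24.6²/(2 × 9.8) = 30.88 m

h = 30.9 m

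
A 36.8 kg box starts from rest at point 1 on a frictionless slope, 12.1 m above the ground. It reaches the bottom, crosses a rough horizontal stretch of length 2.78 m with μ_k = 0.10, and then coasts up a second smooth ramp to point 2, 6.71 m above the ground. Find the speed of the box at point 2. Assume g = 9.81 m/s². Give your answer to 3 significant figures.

Energy at 1: mgh₁ = (36.8)(9.81)(12.1) = 4368.2 J
Friction loss: W_f = μ_k mg d = 100.4 J
At 2: ½mv² + mgh₂ = mgh₁ − W_f
½mv² = 4368.2 − 100.4 − 2422.4 = 1845.5 J
v = √(2 × 1845.5/36.8) = 10.01 m/s

v = 10.0 m/s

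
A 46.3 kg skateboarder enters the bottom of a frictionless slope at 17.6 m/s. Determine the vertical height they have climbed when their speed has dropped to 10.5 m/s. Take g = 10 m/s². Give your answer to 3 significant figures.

h = 9.98 m

Conservation of energy: ½mv₁² = ½mv₂² + mgh
h = (v₁² − v₂²)/(2g) = (17.6² − 10.5²)/(2 × 10) = 9.976 m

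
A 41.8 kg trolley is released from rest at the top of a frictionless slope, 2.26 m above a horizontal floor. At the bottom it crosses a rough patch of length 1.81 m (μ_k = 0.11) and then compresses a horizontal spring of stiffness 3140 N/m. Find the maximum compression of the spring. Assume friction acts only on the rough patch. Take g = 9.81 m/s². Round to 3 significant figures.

Initial energy: E₁ = mgh = (41.8)(9.81)(2.26) = 926.73 J
Friction removes W_f = μ_k mg d = (0.11)(41.8)(9.81)(1.81) = 81.64 J
Energy reaching the spring: E = 926.73 − 81.64 = 845.09 J
At max compression ½kx² = E ⇒ x = √(2E/k) = √(2 × 845.09/3140) = 0.7337 m

x = 0.734 m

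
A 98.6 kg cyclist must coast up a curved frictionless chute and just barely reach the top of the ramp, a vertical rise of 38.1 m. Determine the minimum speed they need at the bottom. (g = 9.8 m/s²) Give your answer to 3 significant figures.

v = 27.3 m/s

At the top they are momentarily at rest, so all KE converts to PE: ½mv² = mgh
v = √(2gh) = √(2 × 9.8 × 38.1) = 27.33 m/s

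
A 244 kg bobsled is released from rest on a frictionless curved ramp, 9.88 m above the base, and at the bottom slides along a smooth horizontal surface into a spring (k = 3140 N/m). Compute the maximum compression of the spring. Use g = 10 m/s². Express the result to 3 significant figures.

x = 3.92 m

At max compression the bobsled is momentarily at rest: mgh = ½kx²
x = √(2mgh/k) = √(2 × 244 × 10 × 9.88 / 3140) = 3.919 m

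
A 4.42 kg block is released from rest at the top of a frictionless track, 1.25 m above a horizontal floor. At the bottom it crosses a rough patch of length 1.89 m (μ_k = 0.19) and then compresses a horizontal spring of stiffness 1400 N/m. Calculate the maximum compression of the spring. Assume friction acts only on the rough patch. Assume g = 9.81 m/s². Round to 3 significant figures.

Initial energy: E₁ = mgh = (4.42)(9.81)(1.25) = 54.200 J
Friction removes W_f = μ_k mg d = (0.19)(4.42)(9.81)(1.89) = 15.57 J
Energy reaching the spring: E = 54.200 − 15.57 = 38.630 J
At max compression ½kx² = E ⇒ x = √(2E/k) = √(2 × 38.630/1400) = 0.2349 m

x = 0.235 m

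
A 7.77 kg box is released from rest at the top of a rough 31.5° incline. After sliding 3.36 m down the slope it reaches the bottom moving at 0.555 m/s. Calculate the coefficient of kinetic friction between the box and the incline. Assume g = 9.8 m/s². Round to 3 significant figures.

μ_k = 0.607

Energy balance down the incline: mg L sinθ − ½mv² = μ_k (mg cosθ) L
mgL sinθ = 133.68 J; ½mv² = 1.1967 J
W_f = 133.68 − 1.1967 = 132.5 J
μ_k = W_f/(mg cosθ · L) = 132.5/(64.93 × 3.36) = 0.6073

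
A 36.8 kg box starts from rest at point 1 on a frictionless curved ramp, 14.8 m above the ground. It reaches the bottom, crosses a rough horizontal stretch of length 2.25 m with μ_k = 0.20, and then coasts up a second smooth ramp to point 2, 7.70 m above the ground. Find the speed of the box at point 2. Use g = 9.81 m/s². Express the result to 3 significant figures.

Energy at 1: mgh₁ = (36.8)(9.81)(14.8) = 5342.9 J
Friction loss: W_f = μ_k mg d = 162.5 J
At 2: ½mv² + mgh₂ = mgh₁ − W_f
½mv² = 5342.9 − 162.5 − 2779.8 = 2400.7 J
v = √(2 × 2400.7/36.8) = 11.42 m/s

v = 11.4 m/s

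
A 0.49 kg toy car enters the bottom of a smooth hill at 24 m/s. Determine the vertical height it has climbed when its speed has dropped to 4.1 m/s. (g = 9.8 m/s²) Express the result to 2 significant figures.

Energy balance between the two points: ½mv₁² = ½mv₂² + mgh
h = (v₁² − v₂²)/(2g) = (24² − 4.1²)/(2 × 9.8) = 28.53 m

h = 29 m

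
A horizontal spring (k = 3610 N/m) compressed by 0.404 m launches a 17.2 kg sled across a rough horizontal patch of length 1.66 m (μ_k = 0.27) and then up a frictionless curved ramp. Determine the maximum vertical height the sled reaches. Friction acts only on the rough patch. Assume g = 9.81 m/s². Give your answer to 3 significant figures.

h = 1.30 m

Spring energy: E₀ = ½kx² = ½(3610)(0.404)² = 294.60 J
Friction: W_f = μ_k mg d = (0.27)(17.2)(9.81)(1.66) = 75.63 J
Energy at base of ramp: E = 294.60 − 75.63 = 218.98 J
At max height all remaining energy is PE: mgh = E ⇒ h = E/(mg) = 218.98/(17.2 × 9.81) = 1.298 m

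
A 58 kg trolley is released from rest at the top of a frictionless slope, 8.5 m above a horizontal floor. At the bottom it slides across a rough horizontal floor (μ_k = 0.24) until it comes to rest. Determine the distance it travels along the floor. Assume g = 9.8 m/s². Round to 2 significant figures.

Energy at the top = energy at the end + work done against friction:
At rest all PE has been dissipated by friction: mgh = μ_k m g d
d = h/μ_k = 8.5/0.24 = 35.42 m

d = 35 m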